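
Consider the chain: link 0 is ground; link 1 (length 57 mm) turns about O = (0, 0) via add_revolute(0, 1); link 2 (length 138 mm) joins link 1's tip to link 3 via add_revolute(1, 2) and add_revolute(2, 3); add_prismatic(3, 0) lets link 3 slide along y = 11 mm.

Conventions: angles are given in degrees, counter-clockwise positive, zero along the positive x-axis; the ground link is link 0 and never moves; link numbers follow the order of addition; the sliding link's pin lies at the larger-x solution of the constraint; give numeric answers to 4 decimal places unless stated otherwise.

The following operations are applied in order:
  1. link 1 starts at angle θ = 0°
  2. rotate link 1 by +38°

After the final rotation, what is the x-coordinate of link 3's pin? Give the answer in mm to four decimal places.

geometry: r = 57 mm, L = 138 mm, e = 11 mm; θ starts at 0°
rotate link 1 by +38°: θ ← 0° +38° = 38°
crank pin P = (r cos θ, r sin θ) = (44.916613, 35.092704)
h = r sin θ − e = 35.092704 − 11 = 24.092704
x = r cos θ + √(L² − h²) = 44.916613 + 135.880615 = 180.797228

180.7972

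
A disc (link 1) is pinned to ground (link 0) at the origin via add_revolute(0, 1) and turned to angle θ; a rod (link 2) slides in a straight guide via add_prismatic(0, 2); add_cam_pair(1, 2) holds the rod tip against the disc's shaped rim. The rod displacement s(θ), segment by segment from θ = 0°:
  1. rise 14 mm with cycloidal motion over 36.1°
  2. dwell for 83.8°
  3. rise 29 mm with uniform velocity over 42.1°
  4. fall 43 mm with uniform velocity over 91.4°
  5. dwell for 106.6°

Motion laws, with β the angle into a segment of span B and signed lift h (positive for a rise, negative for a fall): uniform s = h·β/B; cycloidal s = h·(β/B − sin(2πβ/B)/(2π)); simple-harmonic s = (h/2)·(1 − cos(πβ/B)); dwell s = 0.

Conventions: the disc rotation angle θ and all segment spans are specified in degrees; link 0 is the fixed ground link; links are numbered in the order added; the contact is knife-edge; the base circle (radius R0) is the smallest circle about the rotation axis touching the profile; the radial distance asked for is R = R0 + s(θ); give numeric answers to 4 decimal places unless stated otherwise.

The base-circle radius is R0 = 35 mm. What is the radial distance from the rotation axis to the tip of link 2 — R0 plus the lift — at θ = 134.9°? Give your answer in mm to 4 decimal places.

segment 1 (0° to 36.1°, cycloidal, h = 14) is passed completely: s = 0.0000 + (14) = 14.0000
segment 2 (36.1° to 119.9°, dwell): s unchanged at 14.0000
θ = 134.9° falls in segment 3 (119.9° to 162°, uniform, h = 29): β = 134.9 − 119.9 = 15°, B = 42.1°; Δs = 29·15/42.1 = 10.3325; s = 14.0000 + 10.3325 = 24.3325
R = R0 + s = 35 + 24.3325 = 59.3325

59.3325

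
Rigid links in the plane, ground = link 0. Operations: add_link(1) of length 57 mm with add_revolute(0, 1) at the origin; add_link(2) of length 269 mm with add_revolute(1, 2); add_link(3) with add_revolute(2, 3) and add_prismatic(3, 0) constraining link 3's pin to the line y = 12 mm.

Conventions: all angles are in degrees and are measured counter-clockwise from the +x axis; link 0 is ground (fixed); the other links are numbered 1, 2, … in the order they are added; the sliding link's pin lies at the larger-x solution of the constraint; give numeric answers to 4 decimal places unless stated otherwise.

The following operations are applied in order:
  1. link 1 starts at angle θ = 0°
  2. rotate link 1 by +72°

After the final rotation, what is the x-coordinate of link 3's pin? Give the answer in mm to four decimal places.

geometry: r = 57 mm, L = 269 mm, e = 12 mm; θ starts at 0°
rotate link 1 by +72°: θ ← 0° +72° = 72°
crank pin P = (r cos θ, r sin θ) = (17.613969, 54.210221)
h = r sin θ − e = 54.210221 − 12 = 42.210221
x = r cos θ + √(L² − h²) = 17.613969 + 265.667644 = 283.281613

283.2816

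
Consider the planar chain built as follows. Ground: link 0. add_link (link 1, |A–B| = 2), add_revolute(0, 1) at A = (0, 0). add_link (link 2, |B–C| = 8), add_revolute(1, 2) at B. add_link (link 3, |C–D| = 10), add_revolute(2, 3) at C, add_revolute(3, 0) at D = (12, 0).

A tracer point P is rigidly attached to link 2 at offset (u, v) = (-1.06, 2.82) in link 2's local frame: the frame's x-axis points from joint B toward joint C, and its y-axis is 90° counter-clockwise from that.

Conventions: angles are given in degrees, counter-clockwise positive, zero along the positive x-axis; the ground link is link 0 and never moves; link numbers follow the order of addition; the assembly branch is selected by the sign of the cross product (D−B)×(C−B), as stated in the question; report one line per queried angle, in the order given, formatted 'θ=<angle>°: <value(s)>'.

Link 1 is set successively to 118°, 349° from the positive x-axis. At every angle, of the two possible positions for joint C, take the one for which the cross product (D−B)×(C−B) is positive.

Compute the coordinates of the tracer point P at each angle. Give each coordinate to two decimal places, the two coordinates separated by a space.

A=(0,0), D=(12.00,0)
θ=118°: B = A + 2.00·(cos118°, sin118°) = (-0.9389, 1.7659)
θ=118°: |BD| = 13.0589
θ=118°: circle(B,8.00) ∩ circle(D,10.00): a=5.1511, h=6.1210
θ=118°:   candidates: C₊=(4.9925,7.1341) cross=79.933; C₋=(3.3371,-4.9954) cross=-79.933
θ=118°:   branch + wants cross > 0 → take C=(4.9925,7.1341) (cross=79.933)
θ=118°: ex = (C−B)/|BC| = (0.7414,0.6710); ey = (-0.6710,0.7414)
θ=118°: P = B + -1.06·ex + 2.82·ey = (-3.6172,3.1455)
θ=349°: B = A + 2.00·(cos349°, sin349°) = (1.9633, -0.3816)
θ=349°: |BD| = 10.0440
θ=349°: circle(B,8.00) ∩ circle(D,10.00): a=3.2299, h=7.3190
θ=349°:   candidates: C₊=(4.9127,7.0548) cross=73.512; C₋=(5.4689,-7.5726) cross=-73.512
θ=349°:   branch + wants cross > 0 → take C=(4.9127,7.0548) (cross=73.512)
θ=349°: ex = (C−B)/|BC| = (0.3687,0.9296); ey = (-0.9296,0.3687)
θ=349°: P = B + -1.06·ex + 2.82·ey = (-1.0489,-0.3273)

θ=118°: -3.62 3.15
θ=349°: -1.05 -0.33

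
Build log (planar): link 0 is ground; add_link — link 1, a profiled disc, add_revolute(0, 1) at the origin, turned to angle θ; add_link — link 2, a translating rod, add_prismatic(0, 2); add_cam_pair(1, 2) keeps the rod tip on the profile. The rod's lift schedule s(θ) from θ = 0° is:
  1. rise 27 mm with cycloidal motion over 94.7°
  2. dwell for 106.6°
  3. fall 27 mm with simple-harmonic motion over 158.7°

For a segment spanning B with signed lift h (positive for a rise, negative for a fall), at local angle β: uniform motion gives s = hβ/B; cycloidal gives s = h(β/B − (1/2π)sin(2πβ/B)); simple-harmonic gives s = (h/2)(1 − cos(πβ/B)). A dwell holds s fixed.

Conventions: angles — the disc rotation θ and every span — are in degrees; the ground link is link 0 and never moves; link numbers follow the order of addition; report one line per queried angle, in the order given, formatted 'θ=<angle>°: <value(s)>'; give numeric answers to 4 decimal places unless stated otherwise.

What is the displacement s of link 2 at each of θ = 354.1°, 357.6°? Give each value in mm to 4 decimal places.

seg 1 [0°–94.7°] cycloidal, h=27: full span → s += 27 → s = 27.0000
seg 2 [94.7°–201.3°] dwell: s stays 27.0000
seg 3 [201.3°–360°] simple-harmonic, h=-27: θ=354.1° here. β=152.8, B=158.7. -27/2·(1 − cos(π·0.9628)) = -26.9080 → s = 0.0920
seg 3 [201.3°–360°] simple-harmonic, h=-27: θ=357.6° here. β=156.3, B=158.7. -27/2·(1 − cos(π·0.9849)) = -26.9848 → s = 0.0152

θ=354.1°: 0.0920
θ=357.6°: 0.0152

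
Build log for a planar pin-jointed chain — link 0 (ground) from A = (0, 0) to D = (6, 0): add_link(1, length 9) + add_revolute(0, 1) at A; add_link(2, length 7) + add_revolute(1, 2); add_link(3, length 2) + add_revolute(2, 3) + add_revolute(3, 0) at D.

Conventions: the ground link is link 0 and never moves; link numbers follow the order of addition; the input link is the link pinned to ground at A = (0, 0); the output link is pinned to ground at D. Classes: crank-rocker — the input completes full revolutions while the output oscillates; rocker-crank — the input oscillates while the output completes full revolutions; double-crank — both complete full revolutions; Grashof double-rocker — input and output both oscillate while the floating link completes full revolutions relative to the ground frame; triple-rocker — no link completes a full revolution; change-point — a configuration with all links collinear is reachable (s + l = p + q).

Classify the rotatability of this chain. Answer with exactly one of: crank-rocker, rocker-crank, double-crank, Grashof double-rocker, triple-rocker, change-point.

lengths: ground=6, input=9, coupler=7, output=2
sorted: s=2 (shortest), l=9 (longest), p+q=13
s + l = 11 vs p + q = 13
s + l < p + q (Grashof) with shortest = output link → rocker-crank

rocker-crank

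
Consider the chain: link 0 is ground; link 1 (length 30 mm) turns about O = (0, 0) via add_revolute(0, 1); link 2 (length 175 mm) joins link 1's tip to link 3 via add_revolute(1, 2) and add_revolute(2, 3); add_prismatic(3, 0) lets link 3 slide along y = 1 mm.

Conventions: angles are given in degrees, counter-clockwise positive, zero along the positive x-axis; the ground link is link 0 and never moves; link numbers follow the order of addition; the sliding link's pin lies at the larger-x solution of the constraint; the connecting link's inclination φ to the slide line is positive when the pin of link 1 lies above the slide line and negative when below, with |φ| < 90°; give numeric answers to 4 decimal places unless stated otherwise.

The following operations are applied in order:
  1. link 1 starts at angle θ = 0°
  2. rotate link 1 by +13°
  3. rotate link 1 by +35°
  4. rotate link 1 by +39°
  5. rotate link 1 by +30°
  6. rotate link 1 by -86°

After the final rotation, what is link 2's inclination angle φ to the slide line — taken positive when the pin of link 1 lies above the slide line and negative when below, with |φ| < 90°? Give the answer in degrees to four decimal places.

geometry: r = 30 mm, L = 175 mm, e = 1 mm; θ starts at 0°
rotate link 1 by +13°: θ ← 0° +13° = 13°
rotate link 1 by +35°: θ ← 13° +35° = 48°
rotate link 1 by +39°: θ ← 48° +39° = 87°
rotate link 1 by +30°: θ ← 87° +30° = 117°
rotate link 1 by -86°: θ ← 117° -86° = 31°
h = r sin θ − e = 15.451142 − 1 = 14.451142
sin φ = h / L = 14.451142 / 175 = 0.08257796
φ = arcsin(0.08257796) = 4.736762°

4.7368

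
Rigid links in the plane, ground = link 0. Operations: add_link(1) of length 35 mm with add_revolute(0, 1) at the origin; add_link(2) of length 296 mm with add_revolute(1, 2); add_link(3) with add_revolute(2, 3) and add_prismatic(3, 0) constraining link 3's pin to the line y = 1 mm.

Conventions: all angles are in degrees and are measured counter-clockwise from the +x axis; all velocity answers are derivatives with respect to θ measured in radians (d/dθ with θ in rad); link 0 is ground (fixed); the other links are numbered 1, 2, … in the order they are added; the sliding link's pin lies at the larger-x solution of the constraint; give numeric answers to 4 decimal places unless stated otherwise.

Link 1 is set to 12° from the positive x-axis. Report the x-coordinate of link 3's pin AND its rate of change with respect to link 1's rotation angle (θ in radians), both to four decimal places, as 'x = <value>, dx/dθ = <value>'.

geometry: r = 35 mm, L = 296 mm, e = 1 mm
crank pin P = (r cos θ, r sin θ) = (34.235166, 7.276909)
h = r sin θ − e = 7.276909 − 1 = 6.276909
x = r cos θ + √(L² − h²) = 34.235166 + 295.933439 = 330.168605
dx/dθ = −r sin θ − h·r cos θ/√(L² − h²) (θ in radians; h = 6.276909) = -8.003056

x = 330.1686, dx/dθ = -8.0031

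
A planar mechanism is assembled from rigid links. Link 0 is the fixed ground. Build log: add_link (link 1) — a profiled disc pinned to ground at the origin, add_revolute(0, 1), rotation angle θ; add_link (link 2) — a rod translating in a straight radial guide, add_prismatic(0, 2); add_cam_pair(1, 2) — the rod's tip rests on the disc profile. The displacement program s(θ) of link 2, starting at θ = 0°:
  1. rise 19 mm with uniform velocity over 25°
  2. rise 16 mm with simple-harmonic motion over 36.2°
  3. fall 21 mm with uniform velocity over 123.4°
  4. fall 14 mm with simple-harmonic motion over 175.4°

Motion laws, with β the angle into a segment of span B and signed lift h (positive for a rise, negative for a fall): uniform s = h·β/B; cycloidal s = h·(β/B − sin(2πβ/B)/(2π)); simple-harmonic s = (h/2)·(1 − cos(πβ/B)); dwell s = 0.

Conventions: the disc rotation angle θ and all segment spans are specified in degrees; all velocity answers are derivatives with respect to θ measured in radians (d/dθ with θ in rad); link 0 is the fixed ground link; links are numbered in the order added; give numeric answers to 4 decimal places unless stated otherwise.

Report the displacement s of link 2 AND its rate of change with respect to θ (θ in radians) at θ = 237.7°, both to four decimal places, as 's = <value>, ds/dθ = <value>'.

seg 1 [0°–25°] uniform, h=19: full span → s += 19 → s = 19.0000
seg 2 [25°–61.2°] simple-harmonic, h=16: full span → s += 16 → s = 35.0000
seg 3 [61.2°–184.6°] uniform, h=-21: full span → s += -21 → s = 14.0000
seg 4 [184.6°–360°] simple-harmonic, h=-14: θ=237.7° here. β=53.1, B=175.4. -14/2·(1 − cos(π·0.3027)) = -2.9343 → s = 11.0657
velocity in seg [184.6°–360°] (simple-harmonic), θ in radians: β = 53.1° = 0.9268 rad, B = 175.4° = 3.0613 rad; ds/dθ = (πh/(2B)) sin(πβ/B) = (π·(-14)/(2·3.0613)) sin(π·0.3027) = -5.847725 mm/rad

s = 11.0657, ds/dθ = -5.8477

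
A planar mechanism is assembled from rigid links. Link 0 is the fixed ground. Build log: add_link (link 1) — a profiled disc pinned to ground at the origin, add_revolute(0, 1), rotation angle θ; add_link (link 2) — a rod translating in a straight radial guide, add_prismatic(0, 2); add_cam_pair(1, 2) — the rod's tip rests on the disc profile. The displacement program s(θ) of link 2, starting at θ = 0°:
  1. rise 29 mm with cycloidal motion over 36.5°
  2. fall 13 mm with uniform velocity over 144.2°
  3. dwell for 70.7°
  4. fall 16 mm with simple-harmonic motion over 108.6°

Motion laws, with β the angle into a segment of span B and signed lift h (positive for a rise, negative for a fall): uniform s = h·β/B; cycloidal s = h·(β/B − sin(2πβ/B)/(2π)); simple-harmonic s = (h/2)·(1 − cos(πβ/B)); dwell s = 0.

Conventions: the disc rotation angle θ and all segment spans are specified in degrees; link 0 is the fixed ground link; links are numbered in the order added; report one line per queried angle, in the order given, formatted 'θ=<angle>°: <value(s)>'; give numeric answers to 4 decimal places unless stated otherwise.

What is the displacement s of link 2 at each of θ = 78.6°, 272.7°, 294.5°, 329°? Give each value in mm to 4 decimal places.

seg 1 [0°–36.5°] cycloidal, h=29: full span → s += 29 → s = 29.0000
seg 2 [36.5°–180.7°] uniform, h=-13: θ=78.6° here. β=42.1, B=144.2. -13·42.1/144.2 = -3.7954 → s = 25.2046
seg 2 [36.5°–180.7°] uniform, h=-13: full span → s += -13 → s = 16.0000
seg 3 [180.7°–251.4°] dwell: s stays 16.0000
seg 4 [251.4°–360°] simple-harmonic, h=-16: θ=272.7° here. β=21.3, B=108.6. -16/2·(1 − cos(π·0.1961)) = -1.4712 → s = 14.5288
seg 4 [251.4°–360°] simple-harmonic, h=-16: θ=294.5° here. β=43.1, B=108.6. -16/2·(1 − cos(π·0.3969)) = -5.4532 → s = 10.5468
seg 4 [251.4°–360°] simple-harmonic, h=-16: θ=329° here. β=77.6, B=108.6. -16/2·(1 − cos(π·0.7145)) = -12.9931 → s = 3.0069

θ=78.6°: 25.2046
θ=272.7°: 14.5288
θ=294.5°: 10.5468
θ=329°: 3.0069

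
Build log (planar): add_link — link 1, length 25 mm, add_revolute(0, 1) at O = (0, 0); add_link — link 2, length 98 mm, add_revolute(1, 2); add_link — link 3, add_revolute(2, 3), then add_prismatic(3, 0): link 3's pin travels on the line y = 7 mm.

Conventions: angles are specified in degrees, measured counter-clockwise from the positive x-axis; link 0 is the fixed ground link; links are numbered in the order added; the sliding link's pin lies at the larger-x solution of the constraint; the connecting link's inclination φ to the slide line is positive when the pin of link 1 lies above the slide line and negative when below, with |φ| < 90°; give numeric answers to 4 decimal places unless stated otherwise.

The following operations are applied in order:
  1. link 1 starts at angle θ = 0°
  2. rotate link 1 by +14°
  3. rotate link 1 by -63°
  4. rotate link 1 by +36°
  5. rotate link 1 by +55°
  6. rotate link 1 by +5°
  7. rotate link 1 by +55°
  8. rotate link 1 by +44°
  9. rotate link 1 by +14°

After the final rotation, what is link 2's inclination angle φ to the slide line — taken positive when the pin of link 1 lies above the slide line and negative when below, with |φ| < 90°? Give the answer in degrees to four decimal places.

geometry: r = 25 mm, L = 98 mm, e = 7 mm; θ starts at 0°
rotate link 1 by +14°: θ ← 0° +14° = 14°
rotate link 1 by -63°: θ ← 14° -63° = -49°
rotate link 1 by +36°: θ ← -49° +36° = -13°
rotate link 1 by +55°: θ ← -13° +55° = 42°
rotate link 1 by +5°: θ ← 42° +5° = 47°
rotate link 1 by +55°: θ ← 47° +55° = 102°
rotate link 1 by +44°: θ ← 102° +44° = 146°
rotate link 1 by +14°: θ ← 146° +14° = 160°
h = r sin θ − e = 8.550504 − 7 = 1.550504
sin φ = h / L = 1.550504 / 98 = 0.01582147
φ = arcsin(0.01582147) = 0.906541°

0.9065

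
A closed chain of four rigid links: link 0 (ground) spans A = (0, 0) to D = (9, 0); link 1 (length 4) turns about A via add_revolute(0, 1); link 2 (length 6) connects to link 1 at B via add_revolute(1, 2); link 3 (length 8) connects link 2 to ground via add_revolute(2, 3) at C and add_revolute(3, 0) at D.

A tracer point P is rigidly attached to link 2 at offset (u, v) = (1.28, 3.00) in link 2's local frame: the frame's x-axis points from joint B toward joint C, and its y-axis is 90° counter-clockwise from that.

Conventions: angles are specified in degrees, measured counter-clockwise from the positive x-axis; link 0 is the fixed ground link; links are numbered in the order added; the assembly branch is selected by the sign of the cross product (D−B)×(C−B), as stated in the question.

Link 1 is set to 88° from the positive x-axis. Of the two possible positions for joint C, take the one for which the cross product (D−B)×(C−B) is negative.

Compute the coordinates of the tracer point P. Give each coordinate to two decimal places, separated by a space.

A=(0,0), D=(9.00,0)
B = A + 4.00·(cos88°, sin88°) = (0.1396, 3.9976)
|BD| = 9.7205
circle(B,6.00) ∩ circle(D,8.00): a=3.4200, h=4.9299
  candidates: C₊=(5.2844,7.0848) cross=47.921; C₋=(1.2295,-1.9026) cross=-47.921
  branch - wants cross < 0 → take C=(1.2295,-1.9026) (cross=-47.921)
ex = (C−B)/|BC| = (0.1817,-0.9834); ey = (0.9834,0.1817)
P = B + 1.28·ex + 3.00·ey = (3.3222,3.2838)

3.32 3.28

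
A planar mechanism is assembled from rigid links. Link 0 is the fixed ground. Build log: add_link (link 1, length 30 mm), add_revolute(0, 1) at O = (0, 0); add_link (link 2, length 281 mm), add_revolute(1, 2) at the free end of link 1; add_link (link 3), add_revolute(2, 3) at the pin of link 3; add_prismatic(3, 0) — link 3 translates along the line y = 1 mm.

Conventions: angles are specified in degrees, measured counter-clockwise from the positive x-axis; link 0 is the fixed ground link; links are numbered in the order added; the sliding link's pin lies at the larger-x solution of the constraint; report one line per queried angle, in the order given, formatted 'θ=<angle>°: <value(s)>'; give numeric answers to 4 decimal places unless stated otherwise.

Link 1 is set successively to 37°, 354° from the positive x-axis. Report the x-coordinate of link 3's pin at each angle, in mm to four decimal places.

geometry: r = 30 mm, L = 281 mm, e = 1 mm
θ=37°: crank pin P = (r cos θ, r sin θ) = (23.959065, 18.054451)
θ=37°: h = r sin θ − e = 18.054451 − 1 = 17.054451
θ=37°: x = r cos θ + √(L² − h²) = 23.959065 + 280.481988 = 304.441054
θ=354°: crank pin P = (r cos θ, r sin θ) = (29.835657, -3.135854)
θ=354°: h = r sin θ − e = -3.135854 − 1 = -4.135854
θ=354°: x = r cos θ + √(L² − h²) = 29.835657 + 280.969562 = 310.805219

θ=37°: 304.4411
θ=354°: 310.8052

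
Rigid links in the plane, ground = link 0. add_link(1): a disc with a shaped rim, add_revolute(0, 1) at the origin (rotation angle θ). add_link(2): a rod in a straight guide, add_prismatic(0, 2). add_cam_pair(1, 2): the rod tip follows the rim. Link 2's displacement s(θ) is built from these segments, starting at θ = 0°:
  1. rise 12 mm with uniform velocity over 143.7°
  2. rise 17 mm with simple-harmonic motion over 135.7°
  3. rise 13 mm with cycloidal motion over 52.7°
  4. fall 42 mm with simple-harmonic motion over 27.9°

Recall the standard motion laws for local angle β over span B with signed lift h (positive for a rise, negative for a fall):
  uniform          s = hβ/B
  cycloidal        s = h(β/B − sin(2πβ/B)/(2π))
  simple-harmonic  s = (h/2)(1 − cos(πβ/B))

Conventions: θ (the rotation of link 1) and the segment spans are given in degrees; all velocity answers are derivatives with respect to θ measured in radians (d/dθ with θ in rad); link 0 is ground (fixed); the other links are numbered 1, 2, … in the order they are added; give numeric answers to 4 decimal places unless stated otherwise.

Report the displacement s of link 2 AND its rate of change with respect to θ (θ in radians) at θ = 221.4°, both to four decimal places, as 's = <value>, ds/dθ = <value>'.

segment 1 (0° to 143.7°, uniform, h = 12) is passed completely: s = 0.0000 + (12) = 12.0000
θ = 221.4° falls in segment 2 (143.7° to 279.4°, simple-harmonic, h = 17): β = 221.4 − 143.7 = 77.7°, B = 135.7°; Δs = 17/2·(1 − cos(π·0.5726)) = 10.4216; s = 12.0000 + 10.4216 = 22.4216
velocity in seg [143.7°–279.4°] (simple-harmonic), θ in radians: β = 77.7° = 1.3561 rad, B = 135.7° = 2.3684 rad; ds/dθ = (πh/(2B)) sin(πβ/B) = (π·17/(2·2.3684)) sin(π·0.5726) = 10.982986 mm/rad

s = 22.4216, ds/dθ = 10.9830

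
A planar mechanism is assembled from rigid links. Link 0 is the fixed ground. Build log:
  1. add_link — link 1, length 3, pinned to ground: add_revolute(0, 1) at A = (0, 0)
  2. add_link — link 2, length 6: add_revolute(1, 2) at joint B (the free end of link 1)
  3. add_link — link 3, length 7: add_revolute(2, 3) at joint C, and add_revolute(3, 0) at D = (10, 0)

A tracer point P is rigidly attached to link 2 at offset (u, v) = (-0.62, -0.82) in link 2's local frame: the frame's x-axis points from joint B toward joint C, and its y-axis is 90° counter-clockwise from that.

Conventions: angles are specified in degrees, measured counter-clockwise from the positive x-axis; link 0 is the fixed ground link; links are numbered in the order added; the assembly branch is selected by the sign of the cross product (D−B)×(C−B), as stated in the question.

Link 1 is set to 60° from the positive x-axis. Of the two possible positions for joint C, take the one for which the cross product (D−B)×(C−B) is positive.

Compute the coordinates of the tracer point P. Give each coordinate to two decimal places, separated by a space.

A=(0,0), D=(10.00,0)
B = A + 3.00·(cos60°, sin60°) = (1.5000, 2.5981)
|BD| = 8.8882
circle(B,6.00) ∩ circle(D,7.00): a=3.7128, h=4.7133
  candidates: C₊=(6.4284,6.0202) cross=41.893; C₋=(3.6729,-2.9946) cross=-41.893
  branch + wants cross > 0 → take C=(6.4284,6.0202) (cross=41.893)
ex = (C−B)/|BC| = (0.8214,0.5704); ey = (-0.5704,0.8214)
P = B + -0.62·ex + -0.82·ey = (1.4584,1.5709)

1.46 1.57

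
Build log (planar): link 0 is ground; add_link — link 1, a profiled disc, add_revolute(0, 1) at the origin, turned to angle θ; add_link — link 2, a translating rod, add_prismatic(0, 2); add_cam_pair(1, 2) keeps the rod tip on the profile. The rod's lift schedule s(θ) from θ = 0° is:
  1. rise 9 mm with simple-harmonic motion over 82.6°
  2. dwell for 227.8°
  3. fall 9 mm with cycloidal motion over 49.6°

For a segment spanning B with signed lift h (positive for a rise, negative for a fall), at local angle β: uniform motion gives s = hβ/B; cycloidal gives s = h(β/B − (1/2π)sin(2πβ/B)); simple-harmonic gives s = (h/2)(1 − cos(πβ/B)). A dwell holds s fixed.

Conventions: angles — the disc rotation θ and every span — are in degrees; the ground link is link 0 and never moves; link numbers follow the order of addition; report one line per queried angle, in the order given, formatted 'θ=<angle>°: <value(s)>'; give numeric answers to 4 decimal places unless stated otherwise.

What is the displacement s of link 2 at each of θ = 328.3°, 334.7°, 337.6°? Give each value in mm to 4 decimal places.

seg 1 [0°–82.6°] simple-harmonic, h=9: full span → s += 9 → s = 9.0000
seg 2 [82.6°–310.4°] dwell: s stays 9.0000
seg 3 [310.4°–360°] cycloidal, h=-9: θ=328.3° here. β=17.9, B=49.6. -9·(0.3609 − sin(2π·0.3609)/(2π)) = -2.1494 → s = 6.8506
seg 3 [310.4°–360°] cycloidal, h=-9: θ=334.7° here. β=24.3, B=49.6. -9·(0.4899 − sin(2π·0.4899)/(2π)) = -4.3186 → s = 4.6814
seg 3 [310.4°–360°] cycloidal, h=-9: θ=337.6° here. β=27.2, B=49.6. -9·(0.5484 − sin(2π·0.5484)/(2π)) = -5.3643 → s = 3.6357

θ=328.3°: 6.8506
θ=334.7°: 4.6814
θ=337.6°: 3.6357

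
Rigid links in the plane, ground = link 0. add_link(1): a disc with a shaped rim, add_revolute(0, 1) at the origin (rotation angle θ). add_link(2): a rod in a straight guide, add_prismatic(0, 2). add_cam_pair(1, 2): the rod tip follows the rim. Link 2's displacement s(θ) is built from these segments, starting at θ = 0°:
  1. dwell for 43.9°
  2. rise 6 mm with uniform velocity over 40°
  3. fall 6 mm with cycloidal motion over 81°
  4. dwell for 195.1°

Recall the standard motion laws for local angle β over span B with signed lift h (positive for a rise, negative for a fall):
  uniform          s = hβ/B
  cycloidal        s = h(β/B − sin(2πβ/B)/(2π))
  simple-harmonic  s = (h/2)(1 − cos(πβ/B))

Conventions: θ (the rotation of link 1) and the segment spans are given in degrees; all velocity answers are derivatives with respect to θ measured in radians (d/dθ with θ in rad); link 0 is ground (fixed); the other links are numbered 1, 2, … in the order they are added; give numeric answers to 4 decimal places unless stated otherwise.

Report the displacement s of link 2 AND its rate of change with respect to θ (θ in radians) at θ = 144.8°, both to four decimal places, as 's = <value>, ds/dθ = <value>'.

segment 1 (0° to 43.9°, dwell): s unchanged at 0.0000
segment 2 (43.9° to 83.9°, uniform, h = 6) is passed completely: s = 0.0000 + (6) = 6.0000
θ = 144.8° falls in segment 3 (83.9° to 164.9°, cycloidal, h = -6): β = 144.8 − 83.9 = 60.9°, B = 81°; Δs = -6·(0.7519 − sin(2π·0.7519)/(2π)) = -5.4660; s = 6.0000 − 5.4660 = 0.5340
velocity in seg [83.9°–164.9°] (cycloidal), θ in radians: β = 60.9° = 1.0629 rad, B = 81° = 1.4137 rad; ds/dθ = (h/B)(1 − cos(2πβ/B)) = ((-6)/1.4137)(1 − cos(2π·0.7519)) = -4.194750 mm/rad

s = 0.5340, ds/dθ = -4.1948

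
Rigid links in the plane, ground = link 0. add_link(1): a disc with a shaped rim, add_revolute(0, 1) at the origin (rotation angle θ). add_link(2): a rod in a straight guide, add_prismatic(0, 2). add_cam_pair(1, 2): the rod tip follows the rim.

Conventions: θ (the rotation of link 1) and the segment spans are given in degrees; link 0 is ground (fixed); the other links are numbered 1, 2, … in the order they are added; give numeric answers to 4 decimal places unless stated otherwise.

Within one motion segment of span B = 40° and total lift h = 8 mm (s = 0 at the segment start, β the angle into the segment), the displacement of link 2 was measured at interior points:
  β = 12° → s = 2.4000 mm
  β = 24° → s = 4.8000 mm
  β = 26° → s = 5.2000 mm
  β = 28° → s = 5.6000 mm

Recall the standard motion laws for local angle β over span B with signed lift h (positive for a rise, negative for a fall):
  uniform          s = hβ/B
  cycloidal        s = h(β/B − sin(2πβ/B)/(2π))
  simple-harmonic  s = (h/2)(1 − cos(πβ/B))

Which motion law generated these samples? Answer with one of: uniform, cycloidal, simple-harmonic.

candidates at β/B = r: uniform s = h·r (linear in β); cycloidal s = h·(r − sin(2πr)/(2π)); simple-harmonic s = (h/2)(1 − cos(πr))
β=12°: printed 2.4000 | uniform 2.4000, cycloidal 1.1891, simple-harmonic 1.6489
β=24°: printed 4.8000 | uniform 4.8000, cycloidal 5.5484, simple-harmonic 5.2361
β=26°: printed 5.2000 | uniform 5.2000, cycloidal 6.2301, simple-harmonic 5.8160
β=28°: printed 5.6000 | uniform 5.6000, cycloidal 6.8109, simple-harmonic 6.3511
only one law matches every sample → uniform

uniform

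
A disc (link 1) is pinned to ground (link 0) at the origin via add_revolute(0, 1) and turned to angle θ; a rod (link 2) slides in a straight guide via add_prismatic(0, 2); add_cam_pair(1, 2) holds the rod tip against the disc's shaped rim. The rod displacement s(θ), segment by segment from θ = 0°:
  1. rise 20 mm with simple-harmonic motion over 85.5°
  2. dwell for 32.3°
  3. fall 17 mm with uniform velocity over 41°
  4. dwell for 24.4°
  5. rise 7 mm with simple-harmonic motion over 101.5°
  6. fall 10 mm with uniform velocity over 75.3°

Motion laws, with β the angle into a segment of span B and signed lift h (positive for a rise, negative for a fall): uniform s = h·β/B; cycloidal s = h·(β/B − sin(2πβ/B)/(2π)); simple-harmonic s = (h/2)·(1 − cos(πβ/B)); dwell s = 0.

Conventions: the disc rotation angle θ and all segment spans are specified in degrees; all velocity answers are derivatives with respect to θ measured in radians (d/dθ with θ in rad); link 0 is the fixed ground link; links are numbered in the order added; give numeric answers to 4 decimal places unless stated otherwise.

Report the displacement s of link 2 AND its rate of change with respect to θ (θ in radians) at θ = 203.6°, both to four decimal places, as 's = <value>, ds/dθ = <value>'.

segment 1 (0° to 85.5°, simple-harmonic, h = 20) is passed completely: s = 0.0000 + (20) = 20.0000
segment 2 (85.5° to 117.8°, dwell): s unchanged at 20.0000
segment 3 (117.8° to 158.8°, uniform, h = -17) is passed completely: s = 20.0000 + (-17) = 3.0000
segment 4 (158.8° to 183.2°, dwell): s unchanged at 3.0000
θ = 203.6° falls in segment 5 (183.2° to 284.7°, simple-harmonic, h = 7): β = 203.6 − 183.2 = 20.4°, B = 101.5°; Δs = 7/2·(1 − cos(π·0.2010)) = 0.6748; s = 3.0000 + 0.6748 = 3.6748
velocity in seg [183.2°–284.7°] (simple-harmonic), θ in radians: β = 20.4° = 0.3560 rad, B = 101.5° = 1.7715 rad; ds/dθ = (πh/(2B)) sin(πβ/B) = (π·7/(2·1.7715)) sin(π·0.2010) = 3.663847 mm/rad

s = 3.6748, ds/dθ = 3.6638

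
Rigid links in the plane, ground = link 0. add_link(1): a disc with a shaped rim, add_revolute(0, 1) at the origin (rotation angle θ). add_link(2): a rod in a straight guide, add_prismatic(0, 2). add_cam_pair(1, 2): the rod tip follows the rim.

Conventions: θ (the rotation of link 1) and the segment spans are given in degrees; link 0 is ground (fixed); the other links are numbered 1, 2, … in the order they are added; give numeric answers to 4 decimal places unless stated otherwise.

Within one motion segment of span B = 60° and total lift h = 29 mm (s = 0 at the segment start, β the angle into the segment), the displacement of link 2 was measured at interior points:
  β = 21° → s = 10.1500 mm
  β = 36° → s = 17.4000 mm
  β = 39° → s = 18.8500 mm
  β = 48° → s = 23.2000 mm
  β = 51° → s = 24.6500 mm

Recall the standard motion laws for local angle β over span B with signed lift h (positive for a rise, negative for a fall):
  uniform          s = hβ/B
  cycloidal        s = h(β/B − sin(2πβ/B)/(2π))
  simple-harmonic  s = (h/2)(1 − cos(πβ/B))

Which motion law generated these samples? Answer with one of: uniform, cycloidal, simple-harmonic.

candidates at β/B = r: uniform s = h·r (linear in β); cycloidal s = h·(r − sin(2πr)/(2π)); simple-harmonic s = (h/2)(1 − cos(πr))
β=21°: printed 10.1500 | uniform 10.1500, cycloidal 6.4160, simple-harmonic 7.9171
β=36°: printed 17.4000 | uniform 17.4000, cycloidal 20.1129, simple-harmonic 18.9807
β=39°: printed 18.8500 | uniform 18.8500, cycloidal 22.5840, simple-harmonic 21.0829
β=48°: printed 23.2000 | uniform 23.2000, cycloidal 27.5896, simple-harmonic 26.2307
β=51°: printed 24.6500 | uniform 24.6500, cycloidal 28.3840, simple-harmonic 27.4196
only one law matches every sample → uniform

uniform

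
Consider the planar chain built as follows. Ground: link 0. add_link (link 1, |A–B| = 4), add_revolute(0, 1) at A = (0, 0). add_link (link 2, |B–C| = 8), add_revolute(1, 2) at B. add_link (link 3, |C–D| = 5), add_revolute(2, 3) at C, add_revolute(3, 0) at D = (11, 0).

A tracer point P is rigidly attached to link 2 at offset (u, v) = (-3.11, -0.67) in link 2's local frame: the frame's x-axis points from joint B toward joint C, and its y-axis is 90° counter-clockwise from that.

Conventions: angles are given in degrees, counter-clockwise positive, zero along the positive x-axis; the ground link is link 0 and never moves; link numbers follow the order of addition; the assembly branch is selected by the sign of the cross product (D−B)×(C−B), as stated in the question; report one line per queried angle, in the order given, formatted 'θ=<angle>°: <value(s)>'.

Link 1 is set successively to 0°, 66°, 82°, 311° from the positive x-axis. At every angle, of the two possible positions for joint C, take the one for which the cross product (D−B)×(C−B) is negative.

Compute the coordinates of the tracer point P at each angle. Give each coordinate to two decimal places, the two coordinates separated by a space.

A=(0,0), D=(11.00,0)
θ=0°: B = A + 4.00·(cos0°, sin0°) = (4.0000, 0.0000)
θ=0°: |BD| = 7.0000
θ=0°: circle(B,8.00) ∩ circle(D,5.00): a=6.2857, h=4.9487
θ=0°:   candidates: C₊=(10.2857,4.9487) cross=34.641; C₋=(10.2857,-4.9487) cross=-34.641
θ=0°:   branch - wants cross < 0 → take C=(10.2857,-4.9487) (cross=-34.641)
θ=0°: ex = (C−B)/|BC| = (0.7857,-0.6186); ey = (0.6186,0.7857)
θ=0°: P = B + -3.11·ex + -0.67·ey = (1.1420,1.3974)
θ=66°: B = A + 4.00·(cos66°, sin66°) = (1.6269, 3.6542)
θ=66°: |BD| = 10.0602
θ=66°: circle(B,8.00) ∩ circle(D,5.00): a=6.9684, h=3.9295
θ=66°:   candidates: C₊=(9.5467,4.7841) cross=39.532; C₋=(6.6921,-2.5381) cross=-39.532
θ=66°:   branch - wants cross < 0 → take C=(6.6921,-2.5381) (cross=-39.532)
θ=66°: ex = (C−B)/|BC| = (0.6331,-0.7740); ey = (0.7740,0.6331)
θ=66°: P = B + -3.11·ex + -0.67·ey = (-0.8607,5.6372)
θ=82°: B = A + 4.00·(cos82°, sin82°) = (0.5567, 3.9611)
θ=82°: |BD| = 11.1693
θ=82°: circle(B,8.00) ∩ circle(D,5.00): a=7.3305, h=3.2037
θ=82°:   candidates: C₊=(8.5469,4.3569) cross=35.783; C₋=(6.2746,-1.6341) cross=-35.783
θ=82°:   branch - wants cross < 0 → take C=(6.2746,-1.6341) (cross=-35.783)
θ=82°: ex = (C−B)/|BC| = (0.7147,-0.6994); ey = (0.6994,0.7147)
θ=82°: P = B + -3.11·ex + -0.67·ey = (-2.1347,5.6573)
θ=311°: B = A + 4.00·(cos311°, sin311°) = (2.6242, -3.0188)
θ=311°: |BD| = 8.9032
θ=311°: circle(B,8.00) ∩ circle(D,5.00): a=6.6418, h=4.4594
θ=311°:   candidates: C₊=(7.3605,3.4284) cross=39.703; C₋=(10.3847,-4.9620) cross=-39.703
θ=311°:   branch - wants cross < 0 → take C=(10.3847,-4.9620) (cross=-39.703)
θ=311°: ex = (C−B)/|BC| = (0.9701,-0.2429); ey = (0.2429,0.9701)
θ=311°: P = B + -3.11·ex + -0.67·ey = (-0.5554,-2.9134)

θ=0°: 1.14 1.40
θ=66°: -0.86 5.64
θ=82°: -2.13 5.66
θ=311°: -0.56 -2.91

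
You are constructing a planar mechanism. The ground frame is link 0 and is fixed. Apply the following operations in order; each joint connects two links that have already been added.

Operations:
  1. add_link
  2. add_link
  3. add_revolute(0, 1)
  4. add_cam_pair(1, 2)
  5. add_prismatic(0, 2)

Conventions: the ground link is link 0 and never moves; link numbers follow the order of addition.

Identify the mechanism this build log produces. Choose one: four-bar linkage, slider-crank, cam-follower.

links: 3 (incl. ground); joints: 1 revolute, 1 prismatic, 1 higher (cam) pair, forming one closed loop
3 links, revolute + prismatic + higher pair in one loop → cam-follower

cam-follower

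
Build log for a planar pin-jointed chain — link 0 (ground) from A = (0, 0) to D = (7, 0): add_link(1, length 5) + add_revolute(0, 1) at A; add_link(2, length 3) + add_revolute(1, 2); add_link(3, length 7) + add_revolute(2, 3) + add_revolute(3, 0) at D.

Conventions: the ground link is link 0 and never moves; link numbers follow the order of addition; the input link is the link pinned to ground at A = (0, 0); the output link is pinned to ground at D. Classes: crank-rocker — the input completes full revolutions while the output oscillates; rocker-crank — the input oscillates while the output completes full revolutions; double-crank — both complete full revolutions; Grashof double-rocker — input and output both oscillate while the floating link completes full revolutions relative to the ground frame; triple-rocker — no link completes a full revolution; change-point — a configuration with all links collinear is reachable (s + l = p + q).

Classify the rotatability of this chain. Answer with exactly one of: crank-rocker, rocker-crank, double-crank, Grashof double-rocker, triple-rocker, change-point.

lengths: ground=7, input=5, coupler=3, output=7
sorted: s=3 (shortest), l=7 (longest), p+q=12
s + l = 10 vs p + q = 12
s + l < p + q (Grashof) with shortest = coupler link → Grashof double-rocker

Grashof double-rocker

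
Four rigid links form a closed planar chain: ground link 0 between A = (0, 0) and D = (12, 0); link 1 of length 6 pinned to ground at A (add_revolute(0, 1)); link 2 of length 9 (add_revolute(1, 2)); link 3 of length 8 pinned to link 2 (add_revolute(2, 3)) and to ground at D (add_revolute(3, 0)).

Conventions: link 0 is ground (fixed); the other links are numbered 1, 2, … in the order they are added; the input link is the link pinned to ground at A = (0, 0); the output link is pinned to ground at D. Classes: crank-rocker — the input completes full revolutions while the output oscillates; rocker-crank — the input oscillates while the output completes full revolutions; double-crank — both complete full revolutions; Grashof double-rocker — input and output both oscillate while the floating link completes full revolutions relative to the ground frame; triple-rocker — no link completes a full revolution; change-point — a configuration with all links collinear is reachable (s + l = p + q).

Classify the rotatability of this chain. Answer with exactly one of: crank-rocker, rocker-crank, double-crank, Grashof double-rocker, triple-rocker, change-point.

lengths: ground=12, input=6, coupler=9, output=8
sorted: s=6 (shortest), l=12 (longest), p+q=17
s + l = 18 vs p + q = 17
s + l > p + q → non-Grashof → no link fully rotates → triple-rocker

triple-rocker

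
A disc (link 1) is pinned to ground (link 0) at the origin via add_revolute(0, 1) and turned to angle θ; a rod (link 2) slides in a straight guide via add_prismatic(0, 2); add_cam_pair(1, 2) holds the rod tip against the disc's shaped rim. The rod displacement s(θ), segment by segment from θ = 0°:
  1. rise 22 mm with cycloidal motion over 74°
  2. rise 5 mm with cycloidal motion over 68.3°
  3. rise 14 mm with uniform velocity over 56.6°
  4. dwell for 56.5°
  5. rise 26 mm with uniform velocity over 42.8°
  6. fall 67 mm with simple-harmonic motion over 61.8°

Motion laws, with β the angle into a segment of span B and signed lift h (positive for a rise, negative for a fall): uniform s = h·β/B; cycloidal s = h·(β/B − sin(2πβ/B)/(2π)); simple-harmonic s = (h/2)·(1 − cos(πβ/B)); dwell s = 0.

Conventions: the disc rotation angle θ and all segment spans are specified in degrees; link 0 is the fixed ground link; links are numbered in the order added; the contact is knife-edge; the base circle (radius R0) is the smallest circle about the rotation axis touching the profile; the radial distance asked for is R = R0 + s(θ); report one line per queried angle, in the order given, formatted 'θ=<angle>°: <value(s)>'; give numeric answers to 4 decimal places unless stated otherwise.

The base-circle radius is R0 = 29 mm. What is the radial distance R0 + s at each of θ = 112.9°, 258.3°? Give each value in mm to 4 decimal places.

segment 1 (0° to 74°, cycloidal, h = 22) is passed completely: s = 0.0000 + (22) = 22.0000
θ = 112.9° falls in segment 2 (74° to 142.3°, cycloidal, h = 5): β = 112.9 − 74 = 38.9°, B = 68.3°; Δs = 5·(0.5695 − sin(2π·0.5695)/(2π)) = 3.1845; s = 22.0000 + 3.1845 = 25.1845
segment 2 (74° to 142.3°, cycloidal, h = 5) is passed completely: s = 22.0000 + (5) = 27.0000
segment 3 (142.3° to 198.9°, uniform, h = 14) is passed completely: s = 27.0000 + (14) = 41.0000
segment 4 (198.9° to 255.4°, dwell): s unchanged at 41.0000
θ = 258.3° falls in segment 5 (255.4° to 298.2°, uniform, h = 26): β = 258.3 − 255.4 = 2.9°, B = 42.8°; Δs = 26·2.9/42.8 = 1.7617; s = 41.0000 + 1.7617 = 42.7617
θ=112.9°: R = R0 + s = 29 + 25.1845 = 54.1845
θ=258.3°: R = R0 + s = 29 + 42.7617 = 71.7617

θ=112.9°: 54.1845
θ=258.3°: 71.7617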